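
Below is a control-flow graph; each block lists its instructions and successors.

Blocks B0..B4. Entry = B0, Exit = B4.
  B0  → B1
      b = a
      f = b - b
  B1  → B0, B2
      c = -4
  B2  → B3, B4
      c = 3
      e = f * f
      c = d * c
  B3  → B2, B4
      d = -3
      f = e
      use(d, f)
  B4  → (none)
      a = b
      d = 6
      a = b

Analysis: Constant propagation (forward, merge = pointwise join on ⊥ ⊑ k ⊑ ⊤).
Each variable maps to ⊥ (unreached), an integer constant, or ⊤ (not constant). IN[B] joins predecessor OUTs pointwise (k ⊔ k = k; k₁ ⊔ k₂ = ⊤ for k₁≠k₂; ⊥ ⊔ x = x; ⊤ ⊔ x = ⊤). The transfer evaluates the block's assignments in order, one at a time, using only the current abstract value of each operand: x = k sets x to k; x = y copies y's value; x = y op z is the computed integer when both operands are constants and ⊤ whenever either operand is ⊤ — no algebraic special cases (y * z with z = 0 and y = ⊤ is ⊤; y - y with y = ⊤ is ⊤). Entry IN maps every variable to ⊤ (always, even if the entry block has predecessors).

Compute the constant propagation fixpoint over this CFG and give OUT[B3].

Fixpoint table:
  B0:   IN=(all ⊤)   OUT=(all ⊤)
  B1:   IN=(all ⊤)   OUT={c:-4; rest ⊤}
  B2:   IN=(all ⊤)   OUT=(all ⊤)
  B3:   IN=(all ⊤)   OUT={d:-3; rest ⊤}
  B4:   IN=(all ⊤)   OUT={d:6; rest ⊤}

Merge at B3: IN[B3] = OUT[B2] = {a: ⊤, b: ⊤, c: ⊤, d: ⊤, e: ⊤, f: ⊤}
Applying B3's transfer function to that IN value gives OUT[B3] (row B3 above).

Answer: {a: ⊤, b: ⊤, c: ⊤, d: -3, e: ⊤, f: ⊤}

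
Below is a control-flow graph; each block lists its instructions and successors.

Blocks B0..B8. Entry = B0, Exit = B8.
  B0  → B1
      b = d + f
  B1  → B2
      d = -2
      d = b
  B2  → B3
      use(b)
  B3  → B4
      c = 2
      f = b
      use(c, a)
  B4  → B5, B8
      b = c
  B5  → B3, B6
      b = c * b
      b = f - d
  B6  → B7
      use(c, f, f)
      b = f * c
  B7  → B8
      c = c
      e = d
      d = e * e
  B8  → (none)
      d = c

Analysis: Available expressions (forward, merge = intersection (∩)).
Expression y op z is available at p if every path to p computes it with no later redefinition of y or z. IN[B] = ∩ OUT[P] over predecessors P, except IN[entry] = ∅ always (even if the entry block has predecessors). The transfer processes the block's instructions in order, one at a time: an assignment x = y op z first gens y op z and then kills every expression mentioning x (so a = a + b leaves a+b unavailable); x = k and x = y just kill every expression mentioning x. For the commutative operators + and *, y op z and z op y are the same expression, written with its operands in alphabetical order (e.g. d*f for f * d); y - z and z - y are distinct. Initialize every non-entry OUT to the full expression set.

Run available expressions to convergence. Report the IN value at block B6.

Per-block solution:
  B0:  IN={}  OUT={d+f}
  B1:  IN={d+f}  OUT={}
  B2:  IN={}  OUT={}
  B3:  IN={}  OUT={}
  B4:  IN={}  OUT={}
  B5:  IN={}  OUT={f-d}
  B6:  IN={f-d}  OUT={c*f, f-d}
  B7:  IN={c*f, f-d}  OUT={e*e}
  B8:  IN={}  OUT={}

Merge at B6: IN[B6] = OUT[B5] = {f-d}

Answer: {f-d}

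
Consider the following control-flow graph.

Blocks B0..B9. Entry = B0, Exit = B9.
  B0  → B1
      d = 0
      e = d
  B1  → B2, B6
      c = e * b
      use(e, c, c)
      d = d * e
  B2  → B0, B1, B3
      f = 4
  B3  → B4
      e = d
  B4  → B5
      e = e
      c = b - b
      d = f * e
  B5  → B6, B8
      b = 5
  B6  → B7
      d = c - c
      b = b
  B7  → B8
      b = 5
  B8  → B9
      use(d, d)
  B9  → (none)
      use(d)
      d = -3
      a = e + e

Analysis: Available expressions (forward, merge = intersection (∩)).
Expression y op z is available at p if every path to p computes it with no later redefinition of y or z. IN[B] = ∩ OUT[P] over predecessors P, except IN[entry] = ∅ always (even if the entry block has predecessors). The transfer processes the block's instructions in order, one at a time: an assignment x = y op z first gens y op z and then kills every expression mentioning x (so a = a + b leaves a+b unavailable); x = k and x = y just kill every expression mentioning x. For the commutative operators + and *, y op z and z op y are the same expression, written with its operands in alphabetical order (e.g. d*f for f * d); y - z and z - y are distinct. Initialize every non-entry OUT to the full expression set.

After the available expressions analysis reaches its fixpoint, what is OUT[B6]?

Answer: {c-c}

Derivation:
Fixpoint table:
  B0:   IN={}   OUT={}
  B1:   IN={}   OUT={b*e}
  B2:   IN={b*e}   OUT={b*e}
  B3:   IN={b*e}   OUT={}
  B4:   IN={}   OUT={b-b, e*f}
  B5:   IN={b-b, e*f}   OUT={e*f}
  B6:   IN={}   OUT={c-c}
  B7:   IN={c-c}   OUT={c-c}
  B8:   IN={}   OUT={}
  B9:   IN={}   OUT={e+e}

Merge at B6: IN[B6] = OUT[B1] ∩ OUT[B5] = {}
Applying B6's transfer function to that IN value gives OUT[B6] (row B6 above).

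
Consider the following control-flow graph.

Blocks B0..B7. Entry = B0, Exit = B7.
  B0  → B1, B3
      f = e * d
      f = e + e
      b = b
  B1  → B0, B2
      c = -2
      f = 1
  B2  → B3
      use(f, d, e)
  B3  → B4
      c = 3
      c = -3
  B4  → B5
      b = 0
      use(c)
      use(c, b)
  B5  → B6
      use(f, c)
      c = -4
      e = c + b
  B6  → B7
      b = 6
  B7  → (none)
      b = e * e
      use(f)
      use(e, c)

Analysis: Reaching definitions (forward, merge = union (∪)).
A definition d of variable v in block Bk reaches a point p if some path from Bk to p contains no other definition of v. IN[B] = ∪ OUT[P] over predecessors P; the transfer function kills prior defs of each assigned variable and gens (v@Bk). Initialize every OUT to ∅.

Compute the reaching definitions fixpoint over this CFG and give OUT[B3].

Answer: {b@B0, c@B3, f@B0, f@B1}

Derivation:
Per-block solution:
  B0: | IN={b@B0, c@B1, f@B1} | OUT={b@B0, c@B1, f@B0}
  B1: | IN={b@B0, c@B1, f@B0} | OUT={b@B0, c@B1, f@B1}
  B2: | IN={b@B0, c@B1, f@B1} | OUT={b@B0, c@B1, f@B1}
  B3: | IN={b@B0, c@B1, f@B0, f@B1} | OUT={b@B0, c@B3, f@B0, f@B1}
  B4: | IN={b@B0, c@B3, f@B0, f@B1} | OUT={b@B4, c@B3, f@B0, f@B1}
  B5: | IN={b@B4, c@B3, f@B0, f@B1} | OUT={b@B4, c@B5, e@B5, f@B0, f@B1}
  B6: | IN={b@B4, c@B5, e@B5, f@B0, f@B1} | OUT={b@B6, c@B5, e@B5, f@B0, f@B1}
  B7: | IN={b@B6, c@B5, e@B5, f@B0, f@B1} | OUT={b@B7, c@B5, e@B5, f@B0, f@B1}

Merge at B3: IN[B3] = OUT[B0] ⊔ OUT[B2] = {b@B0, c@B1, f@B0, f@B1}
Applying B3's transfer function to that IN value gives OUT[B3] (row B3 above).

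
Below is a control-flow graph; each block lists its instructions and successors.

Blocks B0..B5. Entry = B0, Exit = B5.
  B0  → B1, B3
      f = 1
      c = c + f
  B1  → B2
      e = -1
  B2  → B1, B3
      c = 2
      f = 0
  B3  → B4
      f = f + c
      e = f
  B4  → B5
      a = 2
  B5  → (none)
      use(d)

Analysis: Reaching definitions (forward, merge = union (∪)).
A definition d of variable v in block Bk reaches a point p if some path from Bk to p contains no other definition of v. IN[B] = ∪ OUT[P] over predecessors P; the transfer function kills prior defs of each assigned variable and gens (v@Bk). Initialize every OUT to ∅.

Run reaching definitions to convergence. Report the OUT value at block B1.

Answer: {c@B0, c@B2, e@B1, f@B0, f@B2}

Working:
Fixpoint table:
  B0:   IN={}   OUT={c@B0, f@B0}
  B1:   IN={c@B0, c@B2, e@B1, f@B0, f@B2}   OUT={c@B0, c@B2, e@B1, f@B0, f@B2}
  B2:   IN={c@B0, c@B2, e@B1, f@B0, f@B2}   OUT={c@B2, e@B1, f@B2}
  B3:   IN={c@B0, c@B2, e@B1, f@B0, f@B2}   OUT={c@B0, c@B2, e@B3, f@B3}
  B4:   IN={c@B0, c@B2, e@B3, f@B3}   OUT={a@B4, c@B0, c@B2, e@B3, f@B3}
  B5:   IN={a@B4, c@B0, c@B2, e@B3, f@B3}   OUT={a@B4, c@B0, c@B2, e@B3, f@B3}

Merge at B1: IN[B1] = OUT[B0] ⊔ OUT[B2] = {c@B0, c@B2, e@B1, f@B0, f@B2}
Applying B1's transfer function to that IN value gives OUT[B1] (row B1 above).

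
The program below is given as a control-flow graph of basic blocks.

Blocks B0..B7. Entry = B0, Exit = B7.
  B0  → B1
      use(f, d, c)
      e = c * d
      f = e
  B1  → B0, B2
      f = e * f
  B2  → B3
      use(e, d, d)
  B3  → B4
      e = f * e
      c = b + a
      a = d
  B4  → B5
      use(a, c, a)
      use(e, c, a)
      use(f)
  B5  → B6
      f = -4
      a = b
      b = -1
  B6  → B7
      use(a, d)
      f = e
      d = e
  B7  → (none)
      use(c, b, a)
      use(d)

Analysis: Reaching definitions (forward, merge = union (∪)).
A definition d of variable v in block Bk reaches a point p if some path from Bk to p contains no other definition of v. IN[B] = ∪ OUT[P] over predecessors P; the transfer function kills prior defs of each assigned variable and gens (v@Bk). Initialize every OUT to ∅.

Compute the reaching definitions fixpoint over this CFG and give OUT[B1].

Answer: {e@B0, f@B1}

Derivation:
Fixpoint table:
  B0:   IN={e@B0, f@B1}   OUT={e@B0, f@B0}
  B1:   IN={e@B0, f@B0}   OUT={e@B0, f@B1}
  B2:   IN={e@B0, f@B1}   OUT={e@B0, f@B1}
  B3:   IN={e@B0, f@B1}   OUT={a@B3, c@B3, e@B3, f@B1}
  B4:   IN={a@B3, c@B3, e@B3, f@B1}   OUT={a@B3, c@B3, e@B3, f@B1}
  B5:   IN={a@B3, c@B3, e@B3, f@B1}   OUT={a@B5, b@B5, c@B3, e@B3, f@B5}
  B6:   IN={a@B5, b@B5, c@B3, e@B3, f@B5}   OUT={a@B5, b@B5, c@B3, d@B6, e@B3, f@B6}
  B7:   IN={a@B5, b@B5, c@B3, d@B6, e@B3, f@B6}   OUT={a@B5, b@B5, c@B3, d@B6, e@B3, f@B6}

Merge at B1: IN[B1] = OUT[B0] = {e@B0, f@B0}
Applying B1's transfer function to that IN value gives OUT[B1] (row B1 above).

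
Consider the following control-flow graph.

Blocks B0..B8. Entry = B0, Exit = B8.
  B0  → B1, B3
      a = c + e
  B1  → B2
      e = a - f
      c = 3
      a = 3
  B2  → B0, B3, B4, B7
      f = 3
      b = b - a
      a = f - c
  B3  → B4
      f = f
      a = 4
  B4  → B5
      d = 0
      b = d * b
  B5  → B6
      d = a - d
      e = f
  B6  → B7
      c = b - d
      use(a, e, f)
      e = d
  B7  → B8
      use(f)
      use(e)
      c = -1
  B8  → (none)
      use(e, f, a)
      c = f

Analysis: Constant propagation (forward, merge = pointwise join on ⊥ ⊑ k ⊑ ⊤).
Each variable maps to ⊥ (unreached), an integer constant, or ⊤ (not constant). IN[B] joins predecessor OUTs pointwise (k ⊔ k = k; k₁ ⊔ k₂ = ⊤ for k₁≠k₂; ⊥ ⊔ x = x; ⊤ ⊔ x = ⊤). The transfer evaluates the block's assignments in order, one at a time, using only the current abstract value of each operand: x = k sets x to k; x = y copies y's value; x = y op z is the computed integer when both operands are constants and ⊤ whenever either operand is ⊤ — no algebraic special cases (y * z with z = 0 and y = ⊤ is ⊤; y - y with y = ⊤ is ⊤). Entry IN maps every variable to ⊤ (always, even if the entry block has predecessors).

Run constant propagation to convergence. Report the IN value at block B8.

Per-block solution:
  B0:  IN=(all ⊤)  OUT=(all ⊤)
  B1:  IN=(all ⊤)  OUT={a:3, c:3; rest ⊤}
  B2:  IN={a:3, c:3; rest ⊤}  OUT={a:0, c:3, f:3; rest ⊤}
  B3:  IN=(all ⊤)  OUT={a:4; rest ⊤}
  B4:  IN=(all ⊤)  OUT={d:0; rest ⊤}
  B5:  IN={d:0; rest ⊤}  OUT=(all ⊤)
  B6:  IN=(all ⊤)  OUT=(all ⊤)
  B7:  IN=(all ⊤)  OUT={c:-1; rest ⊤}
  B8:  IN={c:-1; rest ⊤}  OUT=(all ⊤)

Merge at B8: IN[B8] = OUT[B7] = {a: ⊤, b: ⊤, c: -1, d: ⊤, e: ⊤, f: ⊤}

Answer: {a: ⊤, b: ⊤, c: -1, d: ⊤, e: ⊤, f: ⊤}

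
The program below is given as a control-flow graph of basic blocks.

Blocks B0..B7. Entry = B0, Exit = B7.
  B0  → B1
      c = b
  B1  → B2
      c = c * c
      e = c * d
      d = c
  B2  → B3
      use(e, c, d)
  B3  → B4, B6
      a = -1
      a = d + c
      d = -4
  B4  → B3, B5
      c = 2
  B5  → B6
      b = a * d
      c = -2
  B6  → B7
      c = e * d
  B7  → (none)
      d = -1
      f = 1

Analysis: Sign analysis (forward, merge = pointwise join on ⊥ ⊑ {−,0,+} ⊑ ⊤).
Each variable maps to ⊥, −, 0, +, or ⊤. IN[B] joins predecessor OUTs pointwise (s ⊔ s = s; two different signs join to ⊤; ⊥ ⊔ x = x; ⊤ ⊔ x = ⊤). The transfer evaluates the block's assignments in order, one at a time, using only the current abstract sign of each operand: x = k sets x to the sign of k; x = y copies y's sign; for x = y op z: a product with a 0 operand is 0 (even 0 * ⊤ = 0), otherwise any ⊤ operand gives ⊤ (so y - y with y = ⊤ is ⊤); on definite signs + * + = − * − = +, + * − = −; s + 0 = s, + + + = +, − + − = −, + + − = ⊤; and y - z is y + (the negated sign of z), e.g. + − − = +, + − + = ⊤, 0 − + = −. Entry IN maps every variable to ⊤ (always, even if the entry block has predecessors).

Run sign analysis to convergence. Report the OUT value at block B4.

Per-block solution:
  B0:   IN=(all ⊤)   OUT=(all ⊤)
  B1:   IN=(all ⊤)   OUT=(all ⊤)
  B2:   IN=(all ⊤)   OUT=(all ⊤)
  B3:   IN=(all ⊤)   OUT={d:-; rest ⊤}
  B4:   IN={d:-; rest ⊤}   OUT={c:+, d:-; rest ⊤}
  B5:   IN={c:+, d:-; rest ⊤}   OUT={c:-, d:-; rest ⊤}
  B6:   IN={d:-; rest ⊤}   OUT={d:-; rest ⊤}
  B7:   IN={d:-; rest ⊤}   OUT={d:-, f:+; rest ⊤}

Merge at B4: IN[B4] = OUT[B3] = {a: ⊤, b: ⊤, c: ⊤, d: -, e: ⊤, f: ⊤}
Applying B4's transfer function to that IN value gives OUT[B4] (row B4 above).

Answer: {a: ⊤, b: ⊤, c: +, d: -, e: ⊤, f: ⊤}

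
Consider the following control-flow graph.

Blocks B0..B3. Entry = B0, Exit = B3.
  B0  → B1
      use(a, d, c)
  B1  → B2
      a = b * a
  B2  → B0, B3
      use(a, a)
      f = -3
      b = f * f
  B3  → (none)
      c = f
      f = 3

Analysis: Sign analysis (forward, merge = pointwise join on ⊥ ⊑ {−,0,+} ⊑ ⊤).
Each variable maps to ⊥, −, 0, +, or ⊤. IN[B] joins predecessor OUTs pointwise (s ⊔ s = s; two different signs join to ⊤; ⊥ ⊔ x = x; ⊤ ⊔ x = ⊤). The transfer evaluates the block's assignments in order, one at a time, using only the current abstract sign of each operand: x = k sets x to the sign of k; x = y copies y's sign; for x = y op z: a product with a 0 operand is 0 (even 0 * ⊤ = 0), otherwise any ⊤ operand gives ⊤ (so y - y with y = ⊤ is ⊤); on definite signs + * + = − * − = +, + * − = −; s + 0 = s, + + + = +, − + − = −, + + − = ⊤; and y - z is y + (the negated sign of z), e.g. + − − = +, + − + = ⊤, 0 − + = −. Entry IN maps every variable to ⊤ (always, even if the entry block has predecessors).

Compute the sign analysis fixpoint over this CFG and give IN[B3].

Per-block solution:
  B0:   IN=(all ⊤)   OUT=(all ⊤)
  B1:   IN=(all ⊤)   OUT=(all ⊤)
  B2:   IN=(all ⊤)   OUT={b:+, f:-; rest ⊤}
  B3:   IN={b:+, f:-; rest ⊤}   OUT={b:+, c:-, f:+; rest ⊤}

Merge at B3: IN[B3] = OUT[B2] = {a: ⊤, b: +, c: ⊤, d: ⊤, e: ⊤, f: -}

Answer: {a: ⊤, b: +, c: ⊤, d: ⊤, e: ⊤, f: -}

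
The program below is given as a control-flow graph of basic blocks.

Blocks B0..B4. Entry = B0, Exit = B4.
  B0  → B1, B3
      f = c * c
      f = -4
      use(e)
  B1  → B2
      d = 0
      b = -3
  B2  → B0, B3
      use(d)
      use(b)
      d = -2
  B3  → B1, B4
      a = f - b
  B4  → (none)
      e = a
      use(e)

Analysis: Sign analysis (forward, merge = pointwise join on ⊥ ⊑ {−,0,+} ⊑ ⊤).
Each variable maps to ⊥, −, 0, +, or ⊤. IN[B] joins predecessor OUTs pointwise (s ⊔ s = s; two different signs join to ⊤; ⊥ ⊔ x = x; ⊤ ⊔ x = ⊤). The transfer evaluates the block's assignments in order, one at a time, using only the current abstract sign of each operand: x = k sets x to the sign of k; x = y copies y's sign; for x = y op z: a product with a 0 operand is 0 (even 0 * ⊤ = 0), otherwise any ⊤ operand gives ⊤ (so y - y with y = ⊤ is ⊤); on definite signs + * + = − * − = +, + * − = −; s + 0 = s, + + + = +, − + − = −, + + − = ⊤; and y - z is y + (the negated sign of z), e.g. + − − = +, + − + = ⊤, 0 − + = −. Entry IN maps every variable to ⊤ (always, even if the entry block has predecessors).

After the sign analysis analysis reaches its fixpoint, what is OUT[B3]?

Answer: {a: ⊤, b: ⊤, c: ⊤, d: ⊤, e: ⊤, f: -}

Trace:
Per-block solution:
  B0:   IN=(all ⊤)   OUT={f:-; rest ⊤}
  B1:   IN={f:-; rest ⊤}   OUT={b:-, d:0, f:-; rest ⊤}
  B2:   IN={b:-, d:0, f:-; rest ⊤}   OUT={b:-, d:-, f:-; rest ⊤}
  B3:   IN={f:-; rest ⊤}   OUT={f:-; rest ⊤}
  B4:   IN={f:-; rest ⊤}   OUT={f:-; rest ⊤}

Merge at B3: IN[B3] = OUT[B0] ⊔ OUT[B2] = {a: ⊤, b: ⊤, c: ⊤, d: ⊤, e: ⊤, f: -}
Applying B3's transfer function to that IN value gives OUT[B3] (row B3 above).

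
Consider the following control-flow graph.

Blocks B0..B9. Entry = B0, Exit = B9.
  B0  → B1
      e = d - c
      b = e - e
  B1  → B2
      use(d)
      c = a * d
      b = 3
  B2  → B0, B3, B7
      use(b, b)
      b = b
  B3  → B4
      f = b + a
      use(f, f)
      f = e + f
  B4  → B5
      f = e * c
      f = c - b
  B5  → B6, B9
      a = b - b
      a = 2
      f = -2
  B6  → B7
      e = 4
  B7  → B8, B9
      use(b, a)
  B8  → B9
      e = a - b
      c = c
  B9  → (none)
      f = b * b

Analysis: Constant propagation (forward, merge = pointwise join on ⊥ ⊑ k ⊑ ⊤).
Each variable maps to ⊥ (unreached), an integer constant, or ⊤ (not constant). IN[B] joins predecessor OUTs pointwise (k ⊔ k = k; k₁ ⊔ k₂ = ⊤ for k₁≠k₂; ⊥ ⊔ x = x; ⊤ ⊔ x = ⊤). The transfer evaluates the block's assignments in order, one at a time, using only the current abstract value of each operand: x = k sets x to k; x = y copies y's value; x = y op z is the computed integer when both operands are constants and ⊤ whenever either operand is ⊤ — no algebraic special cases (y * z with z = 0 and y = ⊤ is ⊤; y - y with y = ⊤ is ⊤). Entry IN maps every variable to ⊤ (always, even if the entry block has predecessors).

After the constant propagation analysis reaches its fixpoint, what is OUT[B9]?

Answer: {a: ⊤, b: 3, c: ⊤, d: ⊤, e: ⊤, f: 9}

Working:
Converged values:
  B0: | IN=(all ⊤) | OUT=(all ⊤)
  B1: | IN=(all ⊤) | OUT={b:3; rest ⊤}
  B2: | IN={b:3; rest ⊤} | OUT={b:3; rest ⊤}
  B3: | IN={b:3; rest ⊤} | OUT={b:3; rest ⊤}
  B4: | IN={b:3; rest ⊤} | OUT={b:3; rest ⊤}
  B5: | IN={b:3; rest ⊤} | OUT={a:2, b:3, f:-2; rest ⊤}
  B6: | IN={a:2, b:3, f:-2; rest ⊤} | OUT={a:2, b:3, e:4, f:-2; rest ⊤}
  B7: | IN={b:3; rest ⊤} | OUT={b:3; rest ⊤}
  B8: | IN={b:3; rest ⊤} | OUT={b:3; rest ⊤}
  B9: | IN={b:3; rest ⊤} | OUT={b:3, f:9; rest ⊤}

Merge at B9: IN[B9] = OUT[B5] ⊔ OUT[B7] ⊔ OUT[B8] = {a: ⊤, b: 3, c: ⊤, d: ⊤, e: ⊤, f: ⊤}
Applying B9's transfer function to that IN value gives OUT[B9] (row B9 above).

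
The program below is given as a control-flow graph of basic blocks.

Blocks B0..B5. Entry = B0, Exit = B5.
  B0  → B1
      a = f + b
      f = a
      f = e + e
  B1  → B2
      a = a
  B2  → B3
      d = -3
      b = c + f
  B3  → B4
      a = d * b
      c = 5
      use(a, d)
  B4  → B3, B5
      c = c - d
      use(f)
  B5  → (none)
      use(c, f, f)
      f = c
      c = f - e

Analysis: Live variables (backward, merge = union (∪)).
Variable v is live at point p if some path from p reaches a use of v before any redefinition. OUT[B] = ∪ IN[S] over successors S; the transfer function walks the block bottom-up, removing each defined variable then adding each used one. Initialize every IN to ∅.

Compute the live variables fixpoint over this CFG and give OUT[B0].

Fixpoint table:
  B0: | IN={b, c, e, f} | OUT={a, c, e, f}
  B1: | IN={a, c, e, f} | OUT={c, e, f}
  B2: | IN={c, e, f} | OUT={b, d, e, f}
  B3: | IN={b, d, e, f} | OUT={b, c, d, e, f}
  B4: | IN={b, c, d, e, f} | OUT={b, c, d, e, f}
  B5: | IN={c, e, f} | OUT={}

Merge at B0: OUT[B0] = IN[B1] = {a, c, e, f}

Answer: {a, c, e, f}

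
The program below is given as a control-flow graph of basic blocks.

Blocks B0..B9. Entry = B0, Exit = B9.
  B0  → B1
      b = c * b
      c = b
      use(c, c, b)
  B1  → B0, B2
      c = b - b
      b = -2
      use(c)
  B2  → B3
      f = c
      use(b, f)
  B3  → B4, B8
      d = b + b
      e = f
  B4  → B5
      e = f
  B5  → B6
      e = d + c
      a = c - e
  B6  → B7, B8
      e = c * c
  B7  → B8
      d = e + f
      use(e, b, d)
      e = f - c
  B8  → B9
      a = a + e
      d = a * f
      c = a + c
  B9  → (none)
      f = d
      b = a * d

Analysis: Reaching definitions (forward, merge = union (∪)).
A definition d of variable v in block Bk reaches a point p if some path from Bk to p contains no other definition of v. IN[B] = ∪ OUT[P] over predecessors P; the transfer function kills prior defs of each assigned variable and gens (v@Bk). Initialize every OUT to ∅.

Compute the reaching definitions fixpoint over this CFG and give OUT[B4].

Answer: {b@B1, c@B1, d@B3, e@B4, f@B2}

Working:
Converged values:
  B0: | IN={b@B1, c@B1} | OUT={b@B0, c@B0}
  B1: | IN={b@B0, c@B0} | OUT={b@B1, c@B1}
  B2: | IN={b@B1, c@B1} | OUT={b@B1, c@B1, f@B2}
  B3: | IN={b@B1, c@B1, f@B2} | OUT={b@B1, c@B1, d@B3, e@B3, f@B2}
  B4: | IN={b@B1, c@B1, d@B3, e@B3, f@B2} | OUT={b@B1, c@B1, d@B3, e@B4, f@B2}
  B5: | IN={b@B1, c@B1, d@B3, e@B4, f@B2} | OUT={a@B5, b@B1, c@B1, d@B3, e@B5, f@B2}
  B6: | IN={a@B5, b@B1, c@B1, d@B3, e@B5, f@B2} | OUT={a@B5, b@B1, c@B1, d@B3, e@B6, f@B2}
  B7: | IN={a@B5, b@B1, c@B1, d@B3, e@B6, f@B2} | OUT={a@B5, b@B1, c@B1, d@B7, e@B7, f@B2}
  B8: | IN={a@B5, b@B1, c@B1, d@B3, d@B7, e@B3, e@B6, e@B7, f@B2} | OUT={a@B8, b@B1, c@B8, d@B8, e@B3, e@B6, e@B7, f@B2}
  B9: | IN={a@B8, b@B1, c@B8, d@B8, e@B3, e@B6, e@B7, f@B2} | OUT={a@B8, b@B9, c@B8, d@B8, e@B3, e@B6, e@B7, f@B9}

Merge at B4: IN[B4] = OUT[B3] = {b@B1, c@B1, d@B3, e@B3, f@B2}
Applying B4's transfer function to that IN value gives OUT[B4] (row B4 above).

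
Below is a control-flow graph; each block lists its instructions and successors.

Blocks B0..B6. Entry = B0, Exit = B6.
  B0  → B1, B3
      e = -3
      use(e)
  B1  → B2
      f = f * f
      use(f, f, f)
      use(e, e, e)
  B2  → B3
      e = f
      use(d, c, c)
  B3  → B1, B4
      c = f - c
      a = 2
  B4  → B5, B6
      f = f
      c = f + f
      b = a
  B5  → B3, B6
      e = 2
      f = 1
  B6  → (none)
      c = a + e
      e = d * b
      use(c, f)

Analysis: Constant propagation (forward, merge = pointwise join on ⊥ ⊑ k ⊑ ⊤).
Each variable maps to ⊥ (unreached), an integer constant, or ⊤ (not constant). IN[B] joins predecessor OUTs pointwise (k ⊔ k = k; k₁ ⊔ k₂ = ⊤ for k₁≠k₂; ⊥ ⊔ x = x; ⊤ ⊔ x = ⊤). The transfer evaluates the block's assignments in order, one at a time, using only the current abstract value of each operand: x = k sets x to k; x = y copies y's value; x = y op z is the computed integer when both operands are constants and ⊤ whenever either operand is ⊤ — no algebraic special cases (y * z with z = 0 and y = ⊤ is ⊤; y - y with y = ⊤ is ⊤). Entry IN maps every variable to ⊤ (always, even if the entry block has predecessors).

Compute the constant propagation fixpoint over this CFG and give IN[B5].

Answer: {a: 2, b: 2, c: ⊤, d: ⊤, e: ⊤, f: ⊤}

Working:
Converged values:
  B0: | IN=(all ⊤) | OUT={e:-3; rest ⊤}
  B1: | IN=(all ⊤) | OUT=(all ⊤)
  B2: | IN=(all ⊤) | OUT=(all ⊤)
  B3: | IN=(all ⊤) | OUT={a:2; rest ⊤}
  B4: | IN={a:2; rest ⊤} | OUT={a:2, b:2; rest ⊤}
  B5: | IN={a:2, b:2; rest ⊤} | OUT={a:2, b:2, e:2, f:1; rest ⊤}
  B6: | IN={a:2, b:2; rest ⊤} | OUT={a:2, b:2; rest ⊤}

Merge at B5: IN[B5] = OUT[B4] = {a: 2, b: 2, c: ⊤, d: ⊤, e: ⊤, f: ⊤}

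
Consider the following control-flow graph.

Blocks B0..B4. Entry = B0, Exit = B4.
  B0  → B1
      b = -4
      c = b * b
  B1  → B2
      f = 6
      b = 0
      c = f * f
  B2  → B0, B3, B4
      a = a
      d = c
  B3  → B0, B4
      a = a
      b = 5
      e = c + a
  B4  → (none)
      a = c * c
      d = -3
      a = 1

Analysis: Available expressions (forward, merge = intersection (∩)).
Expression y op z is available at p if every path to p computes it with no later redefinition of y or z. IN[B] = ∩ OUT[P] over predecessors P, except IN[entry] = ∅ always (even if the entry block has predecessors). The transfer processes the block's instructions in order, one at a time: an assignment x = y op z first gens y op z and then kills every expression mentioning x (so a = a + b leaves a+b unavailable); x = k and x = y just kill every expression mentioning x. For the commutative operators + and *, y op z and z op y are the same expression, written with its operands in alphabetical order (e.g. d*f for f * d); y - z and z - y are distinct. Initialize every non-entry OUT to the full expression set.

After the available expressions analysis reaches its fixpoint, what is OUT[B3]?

Converged values:
  B0:   IN={}   OUT={b*b}
  B1:   IN={b*b}   OUT={f*f}
  B2:   IN={f*f}   OUT={f*f}
  B3:   IN={f*f}   OUT={a+c, f*f}
  B4:   IN={f*f}   OUT={c*c, f*f}

Merge at B3: IN[B3] = OUT[B2] = {f*f}
Applying B3's transfer function to that IN value gives OUT[B3] (row B3 above).

Answer: {a+c, f*f}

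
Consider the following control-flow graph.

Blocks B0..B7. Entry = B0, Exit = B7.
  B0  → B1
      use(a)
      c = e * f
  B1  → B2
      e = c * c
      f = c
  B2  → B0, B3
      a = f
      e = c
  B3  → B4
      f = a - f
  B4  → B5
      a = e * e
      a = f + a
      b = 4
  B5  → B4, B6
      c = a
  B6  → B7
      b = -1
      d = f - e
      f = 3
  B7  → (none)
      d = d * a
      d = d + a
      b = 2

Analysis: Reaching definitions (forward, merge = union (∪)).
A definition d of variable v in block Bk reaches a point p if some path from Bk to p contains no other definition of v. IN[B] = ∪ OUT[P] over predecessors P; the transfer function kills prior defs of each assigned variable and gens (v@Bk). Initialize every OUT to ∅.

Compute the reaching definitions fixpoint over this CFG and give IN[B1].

Converged values:
  B0:   IN={a@B2, c@B0, e@B2, f@B1}   OUT={a@B2, c@B0, e@B2, f@B1}
  B1:   IN={a@B2, c@B0, e@B2, f@B1}   OUT={a@B2, c@B0, e@B1, f@B1}
  B2:   IN={a@B2, c@B0, e@B1, f@B1}   OUT={a@B2, c@B0, e@B2, f@B1}
  B3:   IN={a@B2, c@B0, e@B2, f@B1}   OUT={a@B2, c@B0, e@B2, f@B3}
  B4:   IN={a@B2, a@B4, b@B4, c@B0, c@B5, e@B2, f@B3}   OUT={a@B4, b@B4, c@B0, c@B5, e@B2, f@B3}
  B5:   IN={a@B4, b@B4, c@B0, c@B5, e@B2, f@B3}   OUT={a@B4, b@B4, c@B5, e@B2, f@B3}
  B6:   IN={a@B4, b@B4, c@B5, e@B2, f@B3}   OUT={a@B4, b@B6, c@B5, d@B6, e@B2, f@B6}
  B7:   IN={a@B4, b@B6, c@B5, d@B6, e@B2, f@B6}   OUT={a@B4, b@B7, c@B5, d@B7, e@B2, f@B6}

Merge at B1: IN[B1] = OUT[B0] = {a@B2, c@B0, e@B2, f@B1}

Answer: {a@B2, c@B0, e@B2, f@B1}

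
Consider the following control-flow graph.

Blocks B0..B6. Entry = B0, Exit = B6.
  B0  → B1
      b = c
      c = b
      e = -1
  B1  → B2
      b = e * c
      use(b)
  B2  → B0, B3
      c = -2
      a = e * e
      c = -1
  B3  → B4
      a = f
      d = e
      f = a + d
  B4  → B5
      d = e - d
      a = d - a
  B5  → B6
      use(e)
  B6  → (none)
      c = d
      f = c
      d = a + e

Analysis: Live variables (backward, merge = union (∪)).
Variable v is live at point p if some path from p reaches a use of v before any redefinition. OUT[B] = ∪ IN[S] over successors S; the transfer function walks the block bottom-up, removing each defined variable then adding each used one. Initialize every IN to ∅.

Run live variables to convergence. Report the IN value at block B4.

Converged values:
  B0: | IN={c, f} | OUT={c, e, f}
  B1: | IN={c, e, f} | OUT={e, f}
  B2: | IN={e, f} | OUT={c, e, f}
  B3: | IN={e, f} | OUT={a, d, e}
  B4: | IN={a, d, e} | OUT={a, d, e}
  B5: | IN={a, d, e} | OUT={a, d, e}
  B6: | IN={a, d, e} | OUT={}

Merge at B4: OUT[B4] = IN[B5] = {a, d, e}
Applying B4's transfer function to that OUT value gives IN[B4] (row B4 above).

Answer: {a, d, e}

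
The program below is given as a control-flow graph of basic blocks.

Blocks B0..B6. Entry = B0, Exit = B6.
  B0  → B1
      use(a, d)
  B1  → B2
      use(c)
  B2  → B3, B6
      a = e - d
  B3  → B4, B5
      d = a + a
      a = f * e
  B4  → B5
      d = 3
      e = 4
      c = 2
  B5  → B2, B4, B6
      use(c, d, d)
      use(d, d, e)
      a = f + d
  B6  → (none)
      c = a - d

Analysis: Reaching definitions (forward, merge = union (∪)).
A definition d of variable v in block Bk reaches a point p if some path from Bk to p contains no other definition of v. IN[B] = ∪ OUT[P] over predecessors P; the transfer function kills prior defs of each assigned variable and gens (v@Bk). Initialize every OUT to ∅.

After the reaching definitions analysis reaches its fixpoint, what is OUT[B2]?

Per-block solution:
  B0:   IN={}   OUT={}
  B1:   IN={}   OUT={}
  B2:   IN={a@B5, c@B4, d@B3, d@B4, e@B4}   OUT={a@B2, c@B4, d@B3, d@B4, e@B4}
  B3:   IN={a@B2, c@B4, d@B3, d@B4, e@B4}   OUT={a@B3, c@B4, d@B3, e@B4}
  B4:   IN={a@B3, a@B5, c@B4, d@B3, d@B4, e@B4}   OUT={a@B3, a@B5, c@B4, d@B4, e@B4}
  B5:   IN={a@B3, a@B5, c@B4, d@B3, d@B4, e@B4}   OUT={a@B5, c@B4, d@B3, d@B4, e@B4}
  B6:   IN={a@B2, a@B5, c@B4, d@B3, d@B4, e@B4}   OUT={a@B2, a@B5, c@B6, d@B3, d@B4, e@B4}

Merge at B2: IN[B2] = OUT[B1] ⊔ OUT[B5] = {a@B5, c@B4, d@B3, d@B4, e@B4}
Applying B2's transfer function to that IN value gives OUT[B2] (row B2 above).

Answer: {a@B2, c@B4, d@B3, d@B4, e@B4}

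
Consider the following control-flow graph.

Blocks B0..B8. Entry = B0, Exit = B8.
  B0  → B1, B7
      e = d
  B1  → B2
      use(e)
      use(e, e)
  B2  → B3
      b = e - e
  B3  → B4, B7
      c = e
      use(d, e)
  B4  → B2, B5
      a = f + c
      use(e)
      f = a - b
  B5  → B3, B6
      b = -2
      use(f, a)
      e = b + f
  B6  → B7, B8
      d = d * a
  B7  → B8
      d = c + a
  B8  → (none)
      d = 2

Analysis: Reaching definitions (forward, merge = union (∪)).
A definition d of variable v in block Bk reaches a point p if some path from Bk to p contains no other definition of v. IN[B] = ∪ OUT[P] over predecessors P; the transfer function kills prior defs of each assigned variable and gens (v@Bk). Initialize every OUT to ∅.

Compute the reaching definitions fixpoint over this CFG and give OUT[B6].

Answer: {a@B4, b@B5, c@B3, d@B6, e@B5, f@B4}

Working:
Converged values:
  B0:  IN={}  OUT={e@B0}
  B1:  IN={e@B0}  OUT={e@B0}
  B2:  IN={a@B4, b@B2, b@B5, c@B3, e@B0, e@B5, f@B4}  OUT={a@B4, b@B2, c@B3, e@B0, e@B5, f@B4}
  B3:  IN={a@B4, b@B2, b@B5, c@B3, e@B0, e@B5, f@B4}  OUT={a@B4, b@B2, b@B5, c@B3, e@B0, e@B5, f@B4}
  B4:  IN={a@B4, b@B2, b@B5, c@B3, e@B0, e@B5, f@B4}  OUT={a@B4, b@B2, b@B5, c@B3, e@B0, e@B5, f@B4}
  B5:  IN={a@B4, b@B2, b@B5, c@B3, e@B0, e@B5, f@B4}  OUT={a@B4, b@B5, c@B3, e@B5, f@B4}
  B6:  IN={a@B4, b@B5, c@B3, e@B5, f@B4}  OUT={a@B4, b@B5, c@B3, d@B6, e@B5, f@B4}
  B7:  IN={a@B4, b@B2, b@B5, c@B3, d@B6, e@B0, e@B5, f@B4}  OUT={a@B4, b@B2, b@B5, c@B3, d@B7, e@B0, e@B5, f@B4}
  B8:  IN={a@B4, b@B2, b@B5, c@B3, d@B6, d@B7, e@B0, e@B5, f@B4}  OUT={a@B4, b@B2, b@B5, c@B3, d@B8, e@B0, e@B5, f@B4}

Merge at B6: IN[B6] = OUT[B5] = {a@B4, b@B5, c@B3, e@B5, f@B4}
Applying B6's transfer function to that IN value gives OUT[B6] (row B6 above).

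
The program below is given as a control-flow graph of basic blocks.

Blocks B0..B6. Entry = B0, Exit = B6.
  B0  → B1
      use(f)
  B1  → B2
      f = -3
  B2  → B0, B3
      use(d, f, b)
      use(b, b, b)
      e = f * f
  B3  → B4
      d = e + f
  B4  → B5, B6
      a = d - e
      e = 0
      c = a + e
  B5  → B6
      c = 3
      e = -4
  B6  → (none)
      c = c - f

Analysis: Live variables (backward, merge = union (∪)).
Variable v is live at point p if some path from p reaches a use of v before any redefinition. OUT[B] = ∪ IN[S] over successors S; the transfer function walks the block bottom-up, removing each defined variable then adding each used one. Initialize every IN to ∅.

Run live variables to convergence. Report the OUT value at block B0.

Answer: {b, d}

Derivation:
Per-block solution:
  B0: | IN={b, d, f} | OUT={b, d}
  B1: | IN={b, d} | OUT={b, d, f}
  B2: | IN={b, d, f} | OUT={b, d, e, f}
  B3: | IN={e, f} | OUT={d, e, f}
  B4: | IN={d, e, f} | OUT={c, f}
  B5: | IN={f} | OUT={c, f}
  B6: | IN={c, f} | OUT={}

Merge at B0: OUT[B0] = IN[B1] = {b, d}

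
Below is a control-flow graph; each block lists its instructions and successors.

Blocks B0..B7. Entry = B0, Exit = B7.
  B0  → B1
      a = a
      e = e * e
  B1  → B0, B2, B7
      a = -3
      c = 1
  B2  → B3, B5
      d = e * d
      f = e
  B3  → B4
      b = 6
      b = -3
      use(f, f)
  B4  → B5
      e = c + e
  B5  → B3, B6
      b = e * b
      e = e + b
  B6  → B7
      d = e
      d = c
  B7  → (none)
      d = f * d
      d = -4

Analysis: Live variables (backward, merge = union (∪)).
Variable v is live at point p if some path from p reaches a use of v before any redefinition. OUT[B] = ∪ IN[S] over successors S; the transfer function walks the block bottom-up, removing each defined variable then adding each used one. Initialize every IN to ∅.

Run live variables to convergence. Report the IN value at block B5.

Per-block solution:
  B0:   IN={a, b, d, e, f}   OUT={b, d, e, f}
  B1:   IN={b, d, e, f}   OUT={a, b, c, d, e, f}
  B2:   IN={b, c, d, e}   OUT={b, c, e, f}
  B3:   IN={c, e, f}   OUT={b, c, e, f}
  B4:   IN={b, c, e, f}   OUT={b, c, e, f}
  B5:   IN={b, c, e, f}   OUT={c, e, f}
  B6:   IN={c, e, f}   OUT={d, f}
  B7:   IN={d, f}   OUT={}

Merge at B5: OUT[B5] = IN[B3] ⊔ IN[B6] = {c, e, f}
Applying B5's transfer function to that OUT value gives IN[B5] (row B5 above).

Answer: {b, c, e, f}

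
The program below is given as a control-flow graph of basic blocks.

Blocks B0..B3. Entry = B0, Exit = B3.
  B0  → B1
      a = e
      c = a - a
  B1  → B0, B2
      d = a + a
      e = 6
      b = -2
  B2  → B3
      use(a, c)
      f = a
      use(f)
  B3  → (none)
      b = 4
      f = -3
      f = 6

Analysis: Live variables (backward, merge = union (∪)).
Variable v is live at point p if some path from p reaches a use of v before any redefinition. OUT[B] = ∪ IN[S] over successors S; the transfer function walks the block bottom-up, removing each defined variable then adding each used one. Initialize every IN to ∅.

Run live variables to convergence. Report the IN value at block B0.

Converged values:
  B0:   IN={e}   OUT={a, c}
  B1:   IN={a, c}   OUT={a, c, e}
  B2:   IN={a, c}   OUT={}
  B3:   IN={}   OUT={}

Merge at B0: OUT[B0] = IN[B1] = {a, c}
Applying B0's transfer function to that OUT value gives IN[B0] (row B0 above).

Answer: {e}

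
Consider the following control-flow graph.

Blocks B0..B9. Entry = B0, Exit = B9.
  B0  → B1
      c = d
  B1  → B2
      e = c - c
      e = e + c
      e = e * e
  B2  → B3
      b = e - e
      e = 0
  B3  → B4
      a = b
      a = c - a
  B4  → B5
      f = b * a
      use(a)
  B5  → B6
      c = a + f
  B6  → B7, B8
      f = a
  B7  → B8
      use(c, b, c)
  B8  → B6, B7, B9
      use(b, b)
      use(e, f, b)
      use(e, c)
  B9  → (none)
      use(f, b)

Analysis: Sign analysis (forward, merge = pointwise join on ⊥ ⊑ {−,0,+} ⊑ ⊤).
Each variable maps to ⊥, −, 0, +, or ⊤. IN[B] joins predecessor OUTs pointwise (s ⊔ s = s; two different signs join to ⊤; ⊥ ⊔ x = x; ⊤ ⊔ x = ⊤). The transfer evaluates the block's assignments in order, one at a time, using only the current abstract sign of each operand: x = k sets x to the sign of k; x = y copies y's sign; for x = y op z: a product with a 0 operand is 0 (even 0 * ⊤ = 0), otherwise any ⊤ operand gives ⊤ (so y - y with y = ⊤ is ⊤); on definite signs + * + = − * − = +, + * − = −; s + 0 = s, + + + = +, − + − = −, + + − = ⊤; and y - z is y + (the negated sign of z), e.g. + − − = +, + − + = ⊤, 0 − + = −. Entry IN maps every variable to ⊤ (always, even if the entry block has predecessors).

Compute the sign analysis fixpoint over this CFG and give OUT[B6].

Answer: {a: ⊤, b: ⊤, c: ⊤, d: ⊤, e: 0, f: ⊤}

Derivation:
Per-block solution:
  B0:  IN=(all ⊤)  OUT=(all ⊤)
  B1:  IN=(all ⊤)  OUT=(all ⊤)
  B2:  IN=(all ⊤)  OUT={e:0; rest ⊤}
  B3:  IN={e:0; rest ⊤}  OUT={e:0; rest ⊤}
  B4:  IN={e:0; rest ⊤}  OUT={e:0; rest ⊤}
  B5:  IN={e:0; rest ⊤}  OUT={e:0; rest ⊤}
  B6:  IN={e:0; rest ⊤}  OUT={e:0; rest ⊤}
  B7:  IN={e:0; rest ⊤}  OUT={e:0; rest ⊤}
  B8:  IN={e:0; rest ⊤}  OUT={e:0; rest ⊤}
  B9:  IN={e:0; rest ⊤}  OUT={e:0; rest ⊤}

Merge at B6: IN[B6] = OUT[B5] ⊔ OUT[B8] = {a: ⊤, b: ⊤, c: ⊤, d: ⊤, e: 0, f: ⊤}
Applying B6's transfer function to that IN value gives OUT[B6] (row B6 above).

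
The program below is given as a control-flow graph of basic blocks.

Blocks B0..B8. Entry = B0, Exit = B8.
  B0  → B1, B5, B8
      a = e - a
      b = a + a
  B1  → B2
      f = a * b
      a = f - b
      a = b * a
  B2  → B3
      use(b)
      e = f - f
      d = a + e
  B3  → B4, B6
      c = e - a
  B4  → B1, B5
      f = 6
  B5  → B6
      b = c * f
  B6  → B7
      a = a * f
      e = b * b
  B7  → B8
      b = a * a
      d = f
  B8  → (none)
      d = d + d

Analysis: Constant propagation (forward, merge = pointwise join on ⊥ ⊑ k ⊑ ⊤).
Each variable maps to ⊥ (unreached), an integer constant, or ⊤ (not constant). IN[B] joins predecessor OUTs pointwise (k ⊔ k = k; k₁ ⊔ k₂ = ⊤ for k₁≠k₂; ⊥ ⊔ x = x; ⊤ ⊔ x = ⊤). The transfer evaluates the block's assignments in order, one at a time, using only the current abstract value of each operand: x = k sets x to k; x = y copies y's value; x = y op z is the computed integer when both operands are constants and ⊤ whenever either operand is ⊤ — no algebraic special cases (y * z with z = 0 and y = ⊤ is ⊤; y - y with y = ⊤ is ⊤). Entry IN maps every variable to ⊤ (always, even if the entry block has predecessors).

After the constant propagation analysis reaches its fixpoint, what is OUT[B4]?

Per-block solution:
  B0:  IN=(all ⊤)  OUT=(all ⊤)
  B1:  IN=(all ⊤)  OUT=(all ⊤)
  B2:  IN=(all ⊤)  OUT=(all ⊤)
  B3:  IN=(all ⊤)  OUT=(all ⊤)
  B4:  IN=(all ⊤)  OUT={f:6; rest ⊤}
  B5:  IN=(all ⊤)  OUT=(all ⊤)
  B6:  IN=(all ⊤)  OUT=(all ⊤)
  B7:  IN=(all ⊤)  OUT=(all ⊤)
  B8:  IN=(all ⊤)  OUT=(all ⊤)

Merge at B4: IN[B4] = OUT[B3] = {a: ⊤, b: ⊤, c: ⊤, d: ⊤, e: ⊤, f: ⊤}
Applying B4's transfer function to that IN value gives OUT[B4] (row B4 above).

Answer: {a: ⊤, b: ⊤, c: ⊤, d: ⊤, e: ⊤, f: 6}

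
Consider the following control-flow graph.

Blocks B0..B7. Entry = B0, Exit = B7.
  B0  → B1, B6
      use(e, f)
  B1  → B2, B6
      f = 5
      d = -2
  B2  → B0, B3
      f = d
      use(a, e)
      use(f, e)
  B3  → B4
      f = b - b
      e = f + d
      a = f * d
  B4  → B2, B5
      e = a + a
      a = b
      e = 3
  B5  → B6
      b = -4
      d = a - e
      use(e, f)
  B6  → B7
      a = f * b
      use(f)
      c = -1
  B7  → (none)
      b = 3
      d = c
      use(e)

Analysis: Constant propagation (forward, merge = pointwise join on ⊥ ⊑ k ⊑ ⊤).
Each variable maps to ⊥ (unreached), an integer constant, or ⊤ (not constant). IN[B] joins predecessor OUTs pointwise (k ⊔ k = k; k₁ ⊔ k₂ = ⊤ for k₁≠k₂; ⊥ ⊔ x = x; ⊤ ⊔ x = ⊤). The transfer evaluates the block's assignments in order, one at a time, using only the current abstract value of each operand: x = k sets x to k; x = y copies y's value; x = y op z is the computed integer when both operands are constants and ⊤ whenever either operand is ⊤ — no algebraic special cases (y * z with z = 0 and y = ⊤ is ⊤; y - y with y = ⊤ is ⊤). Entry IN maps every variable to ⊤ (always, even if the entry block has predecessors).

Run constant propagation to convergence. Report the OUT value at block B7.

Answer: {a: ⊤, b: 3, c: -1, d: -1, e: ⊤, f: ⊤}

Working:
Converged values:
  B0: | IN=(all ⊤) | OUT=(all ⊤)
  B1: | IN=(all ⊤) | OUT={d:-2, f:5; rest ⊤}
  B2: | IN={d:-2; rest ⊤} | OUT={d:-2, f:-2; rest ⊤}
  B3: | IN={d:-2, f:-2; rest ⊤} | OUT={d:-2; rest ⊤}
  B4: | IN={d:-2; rest ⊤} | OUT={d:-2, e:3; rest ⊤}
  B5: | IN={d:-2, e:3; rest ⊤} | OUT={b:-4, e:3; rest ⊤}
  B6: | IN=(all ⊤) | OUT={c:-1; rest ⊤}
  B7: | IN={c:-1; rest ⊤} | OUT={b:3, c:-1, d:-1; rest ⊤}

Merge at B7: IN[B7] = OUT[B6] = {a: ⊤, b: ⊤, c: -1, d: ⊤, e: ⊤, f: ⊤}
Applying B7's transfer function to that IN value gives OUT[B7] (row B7 above).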